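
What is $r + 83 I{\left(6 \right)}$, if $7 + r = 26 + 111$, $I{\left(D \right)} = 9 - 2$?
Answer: $711$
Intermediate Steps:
$I{\left(D \right)} = 7$
$r = 130$ ($r = -7 + \left(26 + 111\right) = -7 + 137 = 130$)
$r + 83 I{\left(6 \right)} = 130 + 83 \cdot 7 = 130 + 581 = 711$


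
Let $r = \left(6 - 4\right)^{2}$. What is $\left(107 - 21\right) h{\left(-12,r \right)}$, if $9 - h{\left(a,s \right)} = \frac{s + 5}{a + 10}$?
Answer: $1161$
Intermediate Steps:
$r = 4$ ($r = 2^{2} = 4$)
$h{\left(a,s \right)} = 9 - \frac{5 + s}{10 + a}$ ($h{\left(a,s \right)} = 9 - \frac{s + 5}{a + 10} = 9 - \frac{5 + s}{10 + a}$)
$\left(107 - 21\right) h{\left(-12,r \right)} = \left(107 - 21\right) \frac{85 - 4 + 9 \left(-12\right)}{10 - 12} = \left(107 - 21\right) \frac{85 - 4 - 108}{-2} = 86 \left(\left(- \frac{1}{2}\right) \left(-27\right)\right) = 86 \cdot \frac{27}{2} = 1161$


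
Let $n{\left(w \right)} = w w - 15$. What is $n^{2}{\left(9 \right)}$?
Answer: $4356$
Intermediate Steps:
$n{\left(w \right)} = -15 + w^{2}$ ($n{\left(w \right)} = w^{2} - 15 = -15 + w^{2}$)
$n^{2}{\left(9 \right)} = \left(-15 + 9^{2}\right)^{2} = \left(-15 + 81\right)^{2} = 66^{2} = 4356$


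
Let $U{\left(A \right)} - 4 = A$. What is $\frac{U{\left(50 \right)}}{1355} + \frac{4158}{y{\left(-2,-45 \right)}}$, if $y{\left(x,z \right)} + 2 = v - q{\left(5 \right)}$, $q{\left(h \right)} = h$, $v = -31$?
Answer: $- \frac{2816019}{25745} \approx -109.38$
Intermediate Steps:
$U{\left(A \right)} = 4 + A$
$y{\left(x,z \right)} = -38$ ($y{\left(x,z \right)} = -2 - 36 = -38$)
$\frac{U{\left(50 \right)}}{1355} + \frac{4158}{y{\left(-2,-45 \right)}} = \frac{4 + 50}{1355} + \frac{4158}{-38} = 54 \cdot \frac{1}{1355} + 4158 \left(- \frac{1}{38}\right) = \frac{54}{1355} - \frac{2079}{19} = - \frac{2816019}{25745}$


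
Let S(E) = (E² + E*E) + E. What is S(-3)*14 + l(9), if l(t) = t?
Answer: 219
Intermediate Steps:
S(E) = E + 2*E² (S(E) = (E² + E²) + E = 2*E² + E = E + 2*E²)
S(-3)*14 + l(9) = -3*(1 + 2*(-3))*14 + 9 = -3*(1 - 6)*14 + 9 = -3*(-5)*14 + 9 = 15*14 + 9 = 210 + 9 = 219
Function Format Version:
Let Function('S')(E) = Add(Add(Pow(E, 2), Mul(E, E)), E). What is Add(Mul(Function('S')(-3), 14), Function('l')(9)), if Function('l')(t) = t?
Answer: 219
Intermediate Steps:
Function('S')(E) = Add(E, Mul(2, Pow(E, 2))) (Function('S')(E) = Add(Add(Pow(E, 2), Pow(E, 2)), E) = Add(Mul(2, Pow(E, 2)), E) = Add(E, Mul(2, Pow(E, 2))))
Add(Mul(Function('S')(-3), 14), Function('l')(9)) = Add(Mul(Mul(-3, Add(1, Mul(2, -3))), 14), 9) = Add(Mul(Mul(-3, Add(1, -6)), 14), 9) = Add(Mul(Mul(-3, -5), 14), 9) = Add(Mul(15, 14), 9) = Add(210, 9) = 219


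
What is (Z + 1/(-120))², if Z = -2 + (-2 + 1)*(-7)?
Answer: 358801/14400 ≈ 24.917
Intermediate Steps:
Z = 5 (Z = -2 - 1*(-7) = -2 + 7 = 5)
(Z + 1/(-120))² = (5 + 1/(-120))² = (5 - 1/120)² = (599/120)² = 358801/14400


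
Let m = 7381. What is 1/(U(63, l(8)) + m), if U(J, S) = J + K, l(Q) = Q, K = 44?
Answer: 1/7488 ≈ 0.00013355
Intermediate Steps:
U(J, S) = 44 + J (U(J, S) = J + 44 = 44 + J)
1/(U(63, l(8)) + m) = 1/((44 + 63) + 7381) = 1/(107 + 7381) = 1/7488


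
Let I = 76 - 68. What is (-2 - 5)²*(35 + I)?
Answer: 2107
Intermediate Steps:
I = 8
(-2 - 5)²*(35 + I) = (-2 - 5)²*(35 + 8) = (-7)²*43 = 49*43 = 2107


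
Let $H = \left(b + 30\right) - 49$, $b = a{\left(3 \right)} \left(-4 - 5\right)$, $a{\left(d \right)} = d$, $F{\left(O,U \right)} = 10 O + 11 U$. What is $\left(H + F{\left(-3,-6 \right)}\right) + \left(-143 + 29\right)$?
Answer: $-256$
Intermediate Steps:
$b = -27$ ($b = 3 \left(-4 - 5\right) = 3 \left(-9\right) = -27$)
$H = -46$ ($H = \left(-27 + 30\right) - 49 = 3 - 49 = -46$)
$\left(H + F{\left(-3,-6 \right)}\right) + \left(-143 + 29\right) = \left(-46 + \left(10 \left(-3\right) + 11 \left(-6\right)\right)\right) + \left(-143 + 29\right) = \left(-46 - 96\right) - 114 = -142 - 114 = -256$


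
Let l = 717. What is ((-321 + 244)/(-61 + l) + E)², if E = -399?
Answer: 68550236041/430336 ≈ 1.5929e+5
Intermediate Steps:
((-321 + 244)/(-61 + l) + E)² = ((-321 + 244)/(-61 + 717) - 399)² = (-77/656 - 399)² = (-261821/656)² = 68550236041/430336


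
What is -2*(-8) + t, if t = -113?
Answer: -97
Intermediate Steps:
-2*(-8) + t = -2*(-8) - 113 = 16 - 113 = -97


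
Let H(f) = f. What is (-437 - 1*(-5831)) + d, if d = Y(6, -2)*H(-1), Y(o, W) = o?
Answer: 5388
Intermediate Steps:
d = -6 (d = 6*(-1) = -6)
(-437 - 1*(-5831)) + d = (-437 - 1*(-5831)) - 6 = (-437 + 5831) - 6 = 5394 - 6 = 5388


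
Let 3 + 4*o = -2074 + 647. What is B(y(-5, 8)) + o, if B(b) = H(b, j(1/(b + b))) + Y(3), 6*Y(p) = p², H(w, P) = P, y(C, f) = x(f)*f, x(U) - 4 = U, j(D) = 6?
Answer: -350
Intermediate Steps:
x(U) = 4 + U
y(C, f) = f*(4 + f) (y(C, f) = (4 + f)*f = f*(4 + f))
o = -715/2 (o = -¾ + (-2074 + 647)/4 = -¾ + (¼)*(-1427) = -¾ - 1427/4 = -715/2 ≈ -357.50)
Y(p) = p²/6
B(b) = 15/2 (B(b) = 6 + (⅙)*3² = 6 + (⅙)*9 = 6 + 3/2 = 15/2)
B(y(-5, 8)) + o = 15/2 - 715/2 = -350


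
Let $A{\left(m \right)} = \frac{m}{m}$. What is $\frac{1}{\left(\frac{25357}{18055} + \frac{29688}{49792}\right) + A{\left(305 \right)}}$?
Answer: $\frac{112374320}{337198393} \approx 0.33326$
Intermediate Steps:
$A{\left(m \right)} = 1$
$\frac{1}{\left(\frac{25357}{18055} + \frac{29688}{49792}\right) + A{\left(305 \right)}} = \frac{1}{\left(\frac{25357}{18055} + \frac{29688}{49792}\right) + 1} = \frac{1}{\left(25357 \cdot \frac{1}{18055} + 29688 \cdot \frac{1}{49792}\right) + 1} = \frac{1}{\left(\frac{25357}{18055} + \frac{3711}{6224}\right) + 1} = \frac{1}{\frac{224824073}{112374320} + 1} = \frac{1}{\frac{337198393}{112374320}} = \frac{112374320}{337198393}$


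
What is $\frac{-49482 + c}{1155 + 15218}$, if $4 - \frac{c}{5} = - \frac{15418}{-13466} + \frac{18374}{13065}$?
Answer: $- \frac{124346524175}{41150796531} \approx -3.0217$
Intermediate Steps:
$c = \frac{127436353}{17593329}$ ($c = 20 - 5 \left(- \frac{15418}{-13466} + \frac{18374}{13065}\right) = 20 - 5 \left(\left(-15418\right) \left(- \frac{1}{13466}\right) + 18374 \cdot \frac{1}{13065}\right) = 20 - 5 \left(\frac{7709}{6733} + \frac{18374}{13065}\right) = 20 - \frac{224430227}{17593329} = \frac{127436353}{17593329} \approx 7.2434$)
$\frac{-49482 + c}{1155 + 15218} = \frac{-49482 + \frac{127436353}{17593329}}{1155 + 15218} = - \frac{870425669225}{17593329 \cdot 16373} = \left(- \frac{870425669225}{17593329}\right) \frac{1}{16373} = - \frac{124346524175}{41150796531}$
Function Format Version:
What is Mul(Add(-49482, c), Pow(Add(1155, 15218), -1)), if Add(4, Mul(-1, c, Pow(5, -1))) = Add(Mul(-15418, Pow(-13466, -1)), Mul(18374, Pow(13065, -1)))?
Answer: Rational(-124346524175, 41150796531) ≈ -3.0217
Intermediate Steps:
c = Rational(127436353, 17593329) (c = Add(20, Mul(-5, Add(Mul(-15418, Pow(-13466, -1)), Mul(18374, Pow(13065, -1))))) = Add(20, Mul(-5, Add(Mul(-15418, Rational(-1, 13466)), Mul(18374, Rational(1, 13065))))) = Add(20, Mul(-5, Add(Rational(7709, 6733), Rational(18374, 13065)))) = Add(20, Mul(-5, Rational(224430227, 87966645))) = Add(20, Rational(-224430227, 17593329)) = Rational(127436353, 17593329) ≈ 7.2434)
Mul(Add(-49482, c), Pow(Add(1155, 15218), -1)) = Mul(Add(-49482, Rational(127436353, 17593329)), Pow(Add(1155, 15218), -1)) = Mul(Rational(-870425669225, 17593329), Pow(16373, -1)) = Mul(Rational(-870425669225, 17593329), Rational(1, 16373)) = Rational(-124346524175, 41150796531)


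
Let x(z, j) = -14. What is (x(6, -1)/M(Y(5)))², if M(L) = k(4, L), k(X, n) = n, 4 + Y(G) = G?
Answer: 196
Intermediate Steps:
Y(G) = -4 + G
M(L) = L
(x(6, -1)/M(Y(5)))² = (-14/(-4 + 5))² = (-14/1)² = (-14*1)² = (-14)² = 196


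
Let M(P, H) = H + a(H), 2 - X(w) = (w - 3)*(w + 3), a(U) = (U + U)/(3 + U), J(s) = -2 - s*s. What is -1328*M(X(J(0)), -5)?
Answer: 0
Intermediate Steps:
J(s) = -2 - s²
a(U) = 2*U/(3 + U) (a(U) = (2*U)/(3 + U) = 2*U/(3 + U))
X(w) = 2 - (-3 + w)*(3 + w) (X(w) = 2 - (w - 3)*(w + 3) = 2 - (-3 + w)*(3 + w))
M(P, H) = H + 2*H/(3 + H)
-1328*M(X(J(0)), -5) = -(-6640)*(5 - 5)/(3 - 5) = -(-6640)*0/(-2) = -(-6640)*(-1)*0/2 = -1328*0 = 0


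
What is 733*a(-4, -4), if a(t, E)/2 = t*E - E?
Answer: 29320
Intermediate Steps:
a(t, E) = -2*E + 2*E*t (a(t, E) = 2*(t*E - E) = 2*(E*t - E) = 2*(-E + E*t) = -2*E + 2*E*t)
733*a(-4, -4) = 733*(2*(-4)*(-1 - 4)) = 733*(2*(-4)*(-5)) = 733*40 = 29320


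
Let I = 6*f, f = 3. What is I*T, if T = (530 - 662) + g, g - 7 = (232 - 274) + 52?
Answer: -2070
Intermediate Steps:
g = 17 (g = 7 + ((232 - 274) + 52) = 7 + (-42 + 52) = 7 + 10 = 17)
I = 18 (I = 6*3 = 18)
T = -115 (T = (530 - 662) + 17 = -132 + 17 = -115)
I*T = 18*(-115) = -2070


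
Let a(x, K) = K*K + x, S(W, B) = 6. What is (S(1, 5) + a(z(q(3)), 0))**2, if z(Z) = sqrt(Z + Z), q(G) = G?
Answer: (6 + sqrt(6))**2 ≈ 71.394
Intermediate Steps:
z(Z) = sqrt(2)*sqrt(Z) (z(Z) = sqrt(2*Z) = sqrt(2)*sqrt(Z))
a(x, K) = x + K**2 (a(x, K) = K**2 + x = x + K**2)
(S(1, 5) + a(z(q(3)), 0))**2 = (6 + (sqrt(2)*sqrt(3) + 0**2))**2 = (6 + (sqrt(6) + 0))**2 = (6 + sqrt(6))**2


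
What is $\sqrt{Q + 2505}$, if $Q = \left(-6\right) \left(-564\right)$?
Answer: $\sqrt{5889} \approx 76.74$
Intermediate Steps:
$Q = 3384$
$\sqrt{Q + 2505} = \sqrt{3384 + 2505} = \sqrt{5889}$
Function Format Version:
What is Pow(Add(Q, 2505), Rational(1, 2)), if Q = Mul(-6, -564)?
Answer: Pow(5889, Rational(1, 2)) ≈ 76.740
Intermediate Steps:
Q = 3384
Pow(Add(Q, 2505), Rational(1, 2)) = Pow(Add(3384, 2505), Rational(1, 2)) = Pow(5889, Rational(1, 2))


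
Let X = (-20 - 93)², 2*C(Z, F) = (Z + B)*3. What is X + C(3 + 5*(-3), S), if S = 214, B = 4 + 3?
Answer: 25523/2 ≈ 12762.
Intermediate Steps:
B = 7
C(Z, F) = 21/2 + 3*Z/2 (C(Z, F) = ((Z + 7)*3)/2 = ((7 + Z)*3)/2 = (21 + 3*Z)/2 = 21/2 + 3*Z/2)
X = 12769 (X = (-113)² = 12769)
X + C(3 + 5*(-3), S) = 12769 + (21/2 + 3*(3 + 5*(-3))/2) = 12769 + (21/2 + 3*(3 - 15)/2) = 12769 + (21/2 + (3/2)*(-12)) = 12769 + (21/2 - 18) = 12769 - 15/2 = 25523/2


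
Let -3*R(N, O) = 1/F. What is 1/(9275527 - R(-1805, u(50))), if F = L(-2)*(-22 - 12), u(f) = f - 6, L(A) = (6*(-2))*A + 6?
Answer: 3060/28383112619 ≈ 1.0781e-7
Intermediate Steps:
L(A) = 6 - 12*A (L(A) = -12*A + 6 = 6 - 12*A)
u(f) = -6 + f
F = -1020 (F = (6 - 12*(-2))*(-22 - 12) = (6 + 24)*(-34) = 30*(-34) = -1020)
R(N, O) = 1/3060 (R(N, O) = -1/3/(-1020) = -1/3*(-1/1020) = 1/3060)
1/(9275527 - R(-1805, u(50))) = 1/(9275527 - 1*1/3060) = 1/(9275527 - 1/3060) = 1/(28383112619/3060) = 3060/28383112619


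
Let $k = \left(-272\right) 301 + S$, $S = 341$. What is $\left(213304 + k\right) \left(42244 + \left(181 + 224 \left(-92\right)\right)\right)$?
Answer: $2874891541$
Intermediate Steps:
$k = -81531$ ($k = \left(-272\right) 301 + 341 = -81872 + 341 = -81531$)
$\left(213304 + k\right) \left(42244 + \left(181 + 224 \left(-92\right)\right)\right) = \left(213304 - 81531\right) \left(42244 + \left(181 + 224 \left(-92\right)\right)\right) = 131773 \left(42244 + \left(181 - 20608\right)\right) = 131773 \left(42244 - 20427\right) = 131773 \cdot 21817 = 2874891541$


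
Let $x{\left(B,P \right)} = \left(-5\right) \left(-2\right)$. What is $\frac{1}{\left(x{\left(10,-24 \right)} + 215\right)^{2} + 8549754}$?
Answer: $\frac{1}{8600379} \approx 1.1627 \cdot 10^{-7}$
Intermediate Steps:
$x{\left(B,P \right)} = 10$
$\frac{1}{\left(x{\left(10,-24 \right)} + 215\right)^{2} + 8549754} = \frac{1}{\left(10 + 215\right)^{2} + 8549754} = \frac{1}{225^{2} + 8549754} = \frac{1}{50625 + 8549754} = \frac{1}{8600379}$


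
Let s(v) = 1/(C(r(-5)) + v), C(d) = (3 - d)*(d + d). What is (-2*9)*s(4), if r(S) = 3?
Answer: -9/2 ≈ -4.5000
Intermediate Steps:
C(d) = 2*d*(3 - d) (C(d) = (3 - d)*(2*d) = 2*d*(3 - d))
s(v) = 1/v (s(v) = 1/(2*3*(3 - 1*3) + v) = 1/(2*3*(3 - 3) + v) = 1/(2*3*0 + v) = 1/(0 + v) = 1/v)
(-2*9)*s(4) = -2*9/4 = -18*1/4 = -9/2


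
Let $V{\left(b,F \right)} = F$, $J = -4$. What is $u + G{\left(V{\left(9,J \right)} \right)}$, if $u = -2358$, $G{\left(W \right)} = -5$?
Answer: $-2363$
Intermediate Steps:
$u + G{\left(V{\left(9,J \right)} \right)} = -2358 - 5 = -2363$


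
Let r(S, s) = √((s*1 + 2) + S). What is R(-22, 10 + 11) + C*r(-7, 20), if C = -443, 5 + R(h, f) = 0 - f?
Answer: -26 - 443*√15 ≈ -1741.7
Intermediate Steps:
r(S, s) = √(2 + S + s) (r(S, s) = √((s + 2) + S) = √((2 + s) + S) = √(2 + S + s))
R(h, f) = -5 - f (R(h, f) = -5 + (0 - f) = -5 - f)
R(-22, 10 + 11) + C*r(-7, 20) = (-5 - (10 + 11)) - 443*√(2 - 7 + 20) = (-5 - 1*21) - 443*√15 = (-5 - 21) - 443*√15 = -26 - 443*√15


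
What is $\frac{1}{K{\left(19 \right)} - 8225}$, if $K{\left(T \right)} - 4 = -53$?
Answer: $- \frac{1}{8274} \approx -0.00012086$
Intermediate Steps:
$K{\left(T \right)} = -49$ ($K{\left(T \right)} = 4 - 53 = -49$)
$\frac{1}{K{\left(19 \right)} - 8225} = \frac{1}{-49 - 8225} = \frac{1}{-8274} = - \frac{1}{8274}$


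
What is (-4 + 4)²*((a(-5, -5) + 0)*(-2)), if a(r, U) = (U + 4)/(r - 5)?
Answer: 0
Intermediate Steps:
a(r, U) = (4 + U)/(-5 + r)
(-4 + 4)²*((a(-5, -5) + 0)*(-2)) = (-4 + 4)²*(((4 - 5)/(-5 - 5) + 0)*(-2)) = 0²*((-1/(-10) + 0)*(-2)) = 0*((-⅒*(-1) + 0)*(-2)) = 0*((⅒ + 0)*(-2)) = 0*((⅒)*(-2)) = 0*(-⅕) = 0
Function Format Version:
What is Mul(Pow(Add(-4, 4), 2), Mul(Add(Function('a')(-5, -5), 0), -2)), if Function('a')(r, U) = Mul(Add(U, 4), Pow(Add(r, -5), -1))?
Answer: 0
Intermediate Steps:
Function('a')(r, U) = Mul(Pow(Add(-5, r), -1), Add(4, U)) (Function('a')(r, U) = Mul(Add(4, U), Pow(Add(-5, r), -1)) = Mul(Pow(Add(-5, r), -1), Add(4, U)))
Mul(Pow(Add(-4, 4), 2), Mul(Add(Function('a')(-5, -5), 0), -2)) = Mul(Pow(Add(-4, 4), 2), Mul(Add(Mul(Pow(Add(-5, -5), -1), Add(4, -5)), 0), -2)) = Mul(Pow(0, 2), Mul(Add(Mul(Pow(-10, -1), -1), 0), -2)) = Mul(0, Mul(Add(Mul(Rational(-1, 10), -1), 0), -2)) = Mul(0, Mul(Add(Rational(1, 10), 0), -2)) = Mul(0, Mul(Rational(1, 10), -2)) = Mul(0, Rational(-1, 5)) = 0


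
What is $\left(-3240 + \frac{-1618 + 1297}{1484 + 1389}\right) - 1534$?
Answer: $- \frac{13716023}{2873} \approx -4774.1$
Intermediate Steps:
$\left(-3240 + \frac{-1618 + 1297}{1484 + 1389}\right) - 1534 = \left(-3240 - \frac{321}{2873}\right) - 1534 = - \frac{9308841}{2873} - 1534 = - \frac{13716023}{2873}$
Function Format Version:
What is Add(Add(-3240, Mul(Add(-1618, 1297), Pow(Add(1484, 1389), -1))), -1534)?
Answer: Rational(-13716023, 2873) ≈ -4774.1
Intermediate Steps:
Add(Add(-3240, Mul(Add(-1618, 1297), Pow(Add(1484, 1389), -1))), -1534) = Add(Add(-3240, Mul(-321, Pow(2873, -1))), -1534) = Add(Add(-3240, Mul(-321, Rational(1, 2873))), -1534) = Add(Add(-3240, Rational(-321, 2873)), -1534) = Add(Rational(-9308841, 2873), -1534) = Rational(-13716023, 2873)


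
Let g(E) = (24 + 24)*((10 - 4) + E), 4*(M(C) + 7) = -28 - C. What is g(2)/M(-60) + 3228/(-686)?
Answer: 130098/343 ≈ 379.29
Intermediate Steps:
M(C) = -14 - C/4 (M(C) = -7 + (-28 - C)/4 = -7 + (-7 - C/4) = -14 - C/4)
g(E) = 288 + 48*E (g(E) = 48*(6 + E) = 288 + 48*E)
g(2)/M(-60) + 3228/(-686) = (288 + 48*2)/(-14 - 1/4*(-60)) + 3228/(-686) = (288 + 96)/(-14 + 15) + 3228*(-1/686) = 384/1 - 1614/343 = 384*1 - 1614/343 = 384 - 1614/343 = 130098/343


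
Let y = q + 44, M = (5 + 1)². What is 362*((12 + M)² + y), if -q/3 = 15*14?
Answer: 621916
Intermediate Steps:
M = 36 (M = 6² = 36)
q = -630 (q = -45*14 = -3*210 = -630)
y = -586 (y = -630 + 44 = -586)
362*((12 + M)² + y) = 362*((12 + 36)² - 586) = 362*(48² - 586) = 362*(2304 - 586) = 362*1718 = 621916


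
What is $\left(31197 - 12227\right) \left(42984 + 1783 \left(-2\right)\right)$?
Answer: $747759460$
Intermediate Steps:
$\left(31197 - 12227\right) \left(42984 + 1783 \left(-2\right)\right) = 18970 \left(42984 - 3566\right) = 18970 \cdot 39418 = 747759460$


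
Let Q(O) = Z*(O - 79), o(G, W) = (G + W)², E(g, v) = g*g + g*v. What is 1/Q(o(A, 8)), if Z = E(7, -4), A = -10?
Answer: -1/1575 ≈ -0.00063492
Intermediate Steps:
E(g, v) = g² + g*v
Z = 21 (Z = 7*(7 - 4) = 7*3 = 21)
Q(O) = -1659 + 21*O (Q(O) = 21*(O - 79) = 21*(-79 + O) = -1659 + 21*O)
1/Q(o(A, 8)) = 1/(-1659 + 21*(-10 + 8)²) = 1/(-1659 + 21*(-2)²) = 1/(-1659 + 21*4) = 1/(-1659 + 84) = 1/(-1575) = -1/1575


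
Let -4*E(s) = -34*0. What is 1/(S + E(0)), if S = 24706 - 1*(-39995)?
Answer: 1/64701 ≈ 1.5456e-5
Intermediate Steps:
S = 64701 (S = 24706 + 39995 = 64701)
E(s) = 0 (E(s) = -(-17)*0/2 = -¼*0 = 0)
1/(S + E(0)) = 1/(64701 + 0) = 1/64701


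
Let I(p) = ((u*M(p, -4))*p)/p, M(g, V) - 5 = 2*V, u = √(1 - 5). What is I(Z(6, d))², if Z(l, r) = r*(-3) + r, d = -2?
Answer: -36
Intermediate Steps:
u = 2*I (u = √(-4) = 2*I ≈ 2.0*I)
M(g, V) = 5 + 2*V
Z(l, r) = -2*r (Z(l, r) = -3*r + r = -2*r)
I(p) = -6*I (I(p) = (((2*I)*(5 + 2*(-4)))*p)/p = (((2*I)*(5 - 8))*p)/p = (((2*I)*(-3))*p)/p = ((-6*I)*p)/p = (-6*I*p)/p = -6*I)
I(Z(6, d))² = (-6*I)² = -36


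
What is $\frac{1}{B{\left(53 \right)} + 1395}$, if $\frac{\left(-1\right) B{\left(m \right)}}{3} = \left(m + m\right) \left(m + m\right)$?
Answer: $- \frac{1}{32313} \approx -3.0947 \cdot 10^{-5}$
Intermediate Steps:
$B{\left(m \right)} = - 12 m^{2}$ ($B{\left(m \right)} = - 3 \left(m + m\right) \left(m + m\right) = - 3 \cdot 2 m 2 m = - 3 \cdot 4 m^{2} = - 12 m^{2}$)
$\frac{1}{B{\left(53 \right)} + 1395} = \frac{1}{- 12 \cdot 53^{2} + 1395} = \frac{1}{\left(-12\right) 2809 + 1395} = \frac{1}{-33708 + 1395} = \frac{1}{-32313} = - \frac{1}{32313}$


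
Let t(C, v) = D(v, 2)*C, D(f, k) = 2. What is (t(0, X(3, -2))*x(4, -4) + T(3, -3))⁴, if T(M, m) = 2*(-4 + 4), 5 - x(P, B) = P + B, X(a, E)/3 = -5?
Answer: 0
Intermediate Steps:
X(a, E) = -15 (X(a, E) = 3*(-5) = -15)
x(P, B) = 5 - B - P (x(P, B) = 5 - (P + B) = 5 - (B + P) = 5 + (-B - P) = 5 - B - P)
T(M, m) = 0 (T(M, m) = 2*0 = 0)
t(C, v) = 2*C
(t(0, X(3, -2))*x(4, -4) + T(3, -3))⁴ = ((2*0)*(5 - 1*(-4) - 1*4) + 0)⁴ = (0*(5 + 4 - 4) + 0)⁴ = (0*5 + 0)⁴ = (0 + 0)⁴ = 0⁴ = 0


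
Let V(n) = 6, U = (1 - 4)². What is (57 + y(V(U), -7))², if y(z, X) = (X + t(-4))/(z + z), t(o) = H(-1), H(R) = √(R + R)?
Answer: (677 + I*√2)²/144 ≈ 3182.8 + 13.298*I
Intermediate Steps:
U = 9 (U = (-3)² = 9)
H(R) = √2*√R (H(R) = √(2*R) = √2*√R)
t(o) = I*√2 (t(o) = √2*√(-1) = √2*I = I*√2)
y(z, X) = (X + I*√2)/(2*z) (y(z, X) = (X + I*√2)/(z + z) = (X + I*√2)/((2*z)) = (X + I*√2)*(1/(2*z)) = (X + I*√2)/(2*z))
(57 + y(V(U), -7))² = (57 + (½)*(-7 + I*√2)/6)² = (57 + (½)*(⅙)*(-7 + I*√2))² = (57 + (-7/12 + I*√2/12))² = (677/12 + I*√2/12)²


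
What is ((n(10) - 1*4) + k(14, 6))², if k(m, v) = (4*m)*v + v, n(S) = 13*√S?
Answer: 115934 + 8788*√10 ≈ 1.4372e+5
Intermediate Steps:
k(m, v) = v + 4*m*v (k(m, v) = 4*m*v + v = v + 4*m*v)
((n(10) - 1*4) + k(14, 6))² = ((13*√10 - 1*4) + 6*(1 + 4*14))² = ((13*√10 - 4) + 6*(1 + 56))² = ((-4 + 13*√10) + 6*57)² = ((-4 + 13*√10) + 342)² = (338 + 13*√10)²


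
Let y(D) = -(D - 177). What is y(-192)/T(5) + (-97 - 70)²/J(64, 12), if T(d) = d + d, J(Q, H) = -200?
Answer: -20509/200 ≈ -102.55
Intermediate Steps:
y(D) = 177 - D (y(D) = -(-177 + D) = 177 - D)
T(d) = 2*d
y(-192)/T(5) + (-97 - 70)²/J(64, 12) = (177 - 1*(-192))/((2*5)) + (-97 - 70)²/(-200) = (177 + 192)/10 + (-167)²*(-1/200) = 369*(⅒) + 27889*(-1/200) = 369/10 - 27889/200 = -20509/200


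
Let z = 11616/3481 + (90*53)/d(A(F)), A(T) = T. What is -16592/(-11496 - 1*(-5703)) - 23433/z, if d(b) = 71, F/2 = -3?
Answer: -11086971422989/33655603686 ≈ -329.42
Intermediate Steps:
F = -6 (F = 2*(-3) = -6)
z = 17429106/247151 (z = 11616/3481 + (90*53)/71 = 11616*(1/3481) + 4770*(1/71) = 11616/3481 + 4770/71 = 17429106/247151 ≈ 70.520)
-16592/(-11496 - 1*(-5703)) - 23433/z = -16592/(-11496 - 1*(-5703)) - 23433/17429106/247151 = -16592/(-11496 + 5703) - 23433*247151/17429106 = -16592/(-5793) - 1930496461/5809702 = -16592*(-1/5793) - 1930496461/5809702 = 16592/5793 - 1930496461/5809702 = -11086971422989/33655603686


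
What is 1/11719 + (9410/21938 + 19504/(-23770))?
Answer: -598133525032/1527765775235 ≈ -0.39151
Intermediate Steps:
1/11719 + (9410/21938 + 19504/(-23770)) = 1/11719 + (9410*(1/21938) + 19504*(-1/23770)) = 1/11719 + (4705/10969 - 9752/11885) = 1/11719 - 51050763/130366565 = -598133525032/1527765775235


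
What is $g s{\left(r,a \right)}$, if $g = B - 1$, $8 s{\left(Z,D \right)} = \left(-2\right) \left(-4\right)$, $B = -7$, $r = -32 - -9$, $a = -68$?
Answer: $-8$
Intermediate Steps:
$r = -23$ ($r = -32 + 9 = -23$)
$s{\left(Z,D \right)} = 1$ ($s{\left(Z,D \right)} = \frac{\left(-2\right) \left(-4\right)}{8} = \frac{1}{8} \cdot 8 = 1$)
$g = -8$ ($g = -7 - 1 = -8$)
$g s{\left(r,a \right)} = \left(-8\right) 1 = -8$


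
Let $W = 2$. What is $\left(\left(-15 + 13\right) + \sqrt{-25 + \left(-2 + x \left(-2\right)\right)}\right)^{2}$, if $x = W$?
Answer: $\left(2 - i \sqrt{31}\right)^{2} \approx -27.0 - 22.271 i$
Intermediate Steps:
$x = 2$
$\left(\left(-15 + 13\right) + \sqrt{-25 + \left(-2 + x \left(-2\right)\right)}\right)^{2} = \left(\left(-15 + 13\right) + \sqrt{-25 + \left(-2 + 2 \left(-2\right)\right)}\right)^{2} = \left(-2 + \sqrt{-25 - 6}\right)^{2} = \left(-2 + \sqrt{-31}\right)^{2} = \left(-2 + i \sqrt{31}\right)^{2}$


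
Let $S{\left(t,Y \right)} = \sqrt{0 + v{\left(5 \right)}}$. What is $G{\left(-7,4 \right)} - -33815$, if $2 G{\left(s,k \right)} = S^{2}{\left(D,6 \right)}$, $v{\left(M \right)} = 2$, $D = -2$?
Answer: $33816$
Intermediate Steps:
$S{\left(t,Y \right)} = \sqrt{2}$ ($S{\left(t,Y \right)} = \sqrt{0 + 2} = \sqrt{2}$)
$G{\left(s,k \right)} = 1$ ($G{\left(s,k \right)} = \frac{\left(\sqrt{2}\right)^{2}}{2} = \frac{1}{2} \cdot 2 = 1$)
$G{\left(-7,4 \right)} - -33815 = 1 - -33815 = 1 + 33815 = 33816$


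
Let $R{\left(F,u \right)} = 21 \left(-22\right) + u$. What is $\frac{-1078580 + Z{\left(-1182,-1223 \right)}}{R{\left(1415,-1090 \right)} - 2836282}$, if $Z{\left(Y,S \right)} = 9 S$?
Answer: $\frac{1089587}{2837834} \approx 0.38395$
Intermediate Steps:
$R{\left(F,u \right)} = -462 + u$
$\frac{-1078580 + Z{\left(-1182,-1223 \right)}}{R{\left(1415,-1090 \right)} - 2836282} = \frac{-1078580 + 9 \left(-1223\right)}{\left(-462 - 1090\right) - 2836282} = \frac{-1078580 - 11007}{-1552 - 2836282} = - \frac{1089587}{-2837834} = \left(-1089587\right) \left(- \frac{1}{2837834}\right) = \frac{1089587}{2837834}$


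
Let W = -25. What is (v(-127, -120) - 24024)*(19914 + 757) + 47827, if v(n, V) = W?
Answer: -497069052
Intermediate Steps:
v(n, V) = -25
(v(-127, -120) - 24024)*(19914 + 757) + 47827 = (-25 - 24024)*(19914 + 757) + 47827 = -24049*20671 + 47827 = -497116879 + 47827 = -497069052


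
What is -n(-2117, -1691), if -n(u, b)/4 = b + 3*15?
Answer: -6584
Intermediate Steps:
n(u, b) = -180 - 4*b (n(u, b) = -4*(b + 3*15) = -4*(b + 45) = -4*(45 + b) = -180 - 4*b)
-n(-2117, -1691) = -(-180 - 4*(-1691)) = -(-180 + 6764) = -1*6584 = -6584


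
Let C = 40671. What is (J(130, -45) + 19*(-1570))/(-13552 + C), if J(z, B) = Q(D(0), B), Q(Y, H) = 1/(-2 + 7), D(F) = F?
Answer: -149149/135595 ≈ -1.1000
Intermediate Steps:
Q(Y, H) = 1/5
J(z, B) = 1/5
(J(130, -45) + 19*(-1570))/(-13552 + C) = (1/5 + 19*(-1570))/(-13552 + 40671) = (1/5 - 29830)/27119 = -149149/5*1/27119 = -149149/135595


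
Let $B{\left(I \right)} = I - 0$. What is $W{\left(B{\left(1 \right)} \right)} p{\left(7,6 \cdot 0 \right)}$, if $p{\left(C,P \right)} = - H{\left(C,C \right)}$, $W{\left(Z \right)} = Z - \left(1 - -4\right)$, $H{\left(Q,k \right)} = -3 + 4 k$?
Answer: $100$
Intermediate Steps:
$B{\left(I \right)} = I$ ($B{\left(I \right)} = I + 0 = I$)
$W{\left(Z \right)} = -5 + Z$ ($W{\left(Z \right)} = Z - \left(1 + 4\right) = Z - 5 = -5 + Z$)
$p{\left(C,P \right)} = 3 - 4 C$ ($p{\left(C,P \right)} = - (-3 + 4 C) = 3 - 4 C$)
$W{\left(B{\left(1 \right)} \right)} p{\left(7,6 \cdot 0 \right)} = \left(-5 + 1\right) \left(3 - 28\right) = - 4 \left(3 - 28\right) = \left(-4\right) \left(-25\right) = 100$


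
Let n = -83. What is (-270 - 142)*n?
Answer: 34196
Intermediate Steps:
(-270 - 142)*n = (-270 - 142)*(-83) = -412*(-83) = 34196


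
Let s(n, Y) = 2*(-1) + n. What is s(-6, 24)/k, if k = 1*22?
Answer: -4/11 ≈ -0.36364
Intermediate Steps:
s(n, Y) = -2 + n
k = 22
s(-6, 24)/k = (-2 - 6)/22 = -8*1/22 = -4/11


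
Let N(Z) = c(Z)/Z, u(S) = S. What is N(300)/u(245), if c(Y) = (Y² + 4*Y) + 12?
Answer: 7601/6125 ≈ 1.2410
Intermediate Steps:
c(Y) = 12 + Y² + 4*Y
N(Z) = (12 + Z² + 4*Z)/Z
N(300)/u(245) = (4 + 300 + 12/300)/245 = (4 + 300 + 12*(1/300))*(1/245) = (4 + 300 + 1/25)*(1/245) = (7601/25)*(1/245) = 7601/6125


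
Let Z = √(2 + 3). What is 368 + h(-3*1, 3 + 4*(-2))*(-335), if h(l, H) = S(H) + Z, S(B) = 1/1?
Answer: 33 - 335*√5 ≈ -716.08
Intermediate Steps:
Z = √5 ≈ 2.2361
S(B) = 1
h(l, H) = 1 + √5
368 + h(-3*1, 3 + 4*(-2))*(-335) = 368 + (1 + √5)*(-335) = 368 + (-335 - 335*√5) = 33 - 335*√5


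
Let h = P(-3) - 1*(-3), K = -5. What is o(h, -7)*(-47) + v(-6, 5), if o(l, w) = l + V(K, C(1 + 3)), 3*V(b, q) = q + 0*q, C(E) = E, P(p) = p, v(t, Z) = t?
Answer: -206/3 ≈ -68.667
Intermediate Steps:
V(b, q) = q/3 (V(b, q) = (q + 0*q)/3 = (q + 0)/3 = q/3)
h = 0 (h = -3 - 1*(-3) = -3 + 3 = 0)
o(l, w) = 4/3 + l (o(l, w) = l + (1 + 3)/3 = l + (⅓)*4 = l + 4/3 = 4/3 + l)
o(h, -7)*(-47) + v(-6, 5) = (4/3 + 0)*(-47) - 6 = (4/3)*(-47) - 6 = -188/3 - 6 = -206/3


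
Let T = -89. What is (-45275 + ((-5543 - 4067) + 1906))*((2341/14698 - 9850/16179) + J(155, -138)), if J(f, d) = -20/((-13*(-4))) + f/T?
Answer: 37544574913755763/275133375894 ≈ 1.3646e+5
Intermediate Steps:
J(f, d) = -5/13 - f/89 (J(f, d) = -20/((-13*(-4))) + f/(-89) = -20/52 + f*(-1/89) = -20*1/52 - f/89 = -5/13 - f/89)
(-45275 + ((-5543 - 4067) + 1906))*((2341/14698 - 9850/16179) + J(155, -138)) = (-45275 + ((-5543 - 4067) + 1906))*((2341/14698 - 9850/16179) + (-5/13 - 1/89*155)) = (-45275 + (-9610 + 1906))*((2341*(1/14698) - 9850*1/16179) + (-5/13 - 155/89)) = (-45275 - 7704)*((2341/14698 - 9850/16179) - 2460/1157) = -52979*(-106900261/237798942 - 2460/1157) = -52979*(-708668999297/275133375894) = 37544574913755763/275133375894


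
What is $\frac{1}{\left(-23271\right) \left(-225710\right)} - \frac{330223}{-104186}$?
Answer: $\frac{433623863081654}{136809173789565} \approx 3.1696$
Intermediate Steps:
$\frac{1}{\left(-23271\right) \left(-225710\right)} - \frac{330223}{-104186} = \left(- \frac{1}{23271}\right) \left(- \frac{1}{225710}\right) - - \frac{330223}{104186} = \frac{1}{5252497410} + \frac{330223}{104186} = \frac{433623863081654}{136809173789565}$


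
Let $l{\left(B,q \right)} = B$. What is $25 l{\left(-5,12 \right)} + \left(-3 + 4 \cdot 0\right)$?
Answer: $-128$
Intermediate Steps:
$25 l{\left(-5,12 \right)} + \left(-3 + 4 \cdot 0\right) = 25 \left(-5\right) + \left(-3 + 4 \cdot 0\right) = -125 + \left(-3 + 0\right) = -125 - 3 = -128$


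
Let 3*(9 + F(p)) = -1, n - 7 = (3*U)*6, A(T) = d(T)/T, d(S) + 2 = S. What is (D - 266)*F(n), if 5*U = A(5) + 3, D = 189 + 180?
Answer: -2884/3 ≈ -961.33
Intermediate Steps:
d(S) = -2 + S
A(T) = (-2 + T)/T
D = 369
U = 18/25 (U = ((-2 + 5)/5 + 3)/5 = ((1/5)*3 + 3)/5 = (3/5 + 3)/5 = (1/5)*(18/5) = 18/25 ≈ 0.72000)
n = 499/25 (n = 7 + (3*(18/25))*6 = 7 + (54/25)*6 = 7 + 324/25 = 499/25 ≈ 19.960)
F(p) = -28/3 (F(p) = -9 + (1/3)*(-1) = -9 - 1/3 = -28/3)
(D - 266)*F(n) = (369 - 266)*(-28/3) = 103*(-28/3) = -2884/3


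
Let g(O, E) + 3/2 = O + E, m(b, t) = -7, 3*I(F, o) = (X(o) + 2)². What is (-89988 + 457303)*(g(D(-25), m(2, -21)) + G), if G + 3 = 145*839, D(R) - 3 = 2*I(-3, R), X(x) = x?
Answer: 268872743425/6 ≈ 4.4812e+10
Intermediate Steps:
I(F, o) = (2 + o)²/3 (I(F, o) = (o + 2)²/3 = (2 + o)²/3)
D(R) = 3 + 2*(2 + R)²/3 (D(R) = 3 + 2*((2 + R)²/3) = 3 + 2*(2 + R)²/3)
G = 121652 (G = -3 + 145*839 = -3 + 121655 = 121652)
g(O, E) = -3/2 + E + O (g(O, E) = -3/2 + (O + E) = -3/2 + (E + O) = -3/2 + E + O)
(-89988 + 457303)*(g(D(-25), m(2, -21)) + G) = (-89988 + 457303)*((-3/2 - 7 + (3 + 2*(2 - 25)²/3)) + 121652) = 367315*((-3/2 - 7 + (3 + (⅔)*(-23)²)) + 121652) = 367315*((-3/2 - 7 + (3 + (⅔)*529)) + 121652) = 367315*((-3/2 - 7 + (3 + 1058/3)) + 121652) = 367315*((-3/2 - 7 + 1067/3) + 121652) = 367315*(2083/6 + 121652) = 367315*(731995/6) = 268872743425/6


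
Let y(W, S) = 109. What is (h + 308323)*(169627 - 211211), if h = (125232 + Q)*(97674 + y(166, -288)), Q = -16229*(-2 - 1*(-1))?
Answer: -575222709669024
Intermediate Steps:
Q = 16229 (Q = -16229*(-2 + 1) = -16229*(-1) = 16229)
h = 13832480963 (h = (125232 + 16229)*(97674 + 109) = 141461*97783 = 13832480963)
(h + 308323)*(169627 - 211211) = (13832480963 + 308323)*(169627 - 211211) = 13832789286*(-41584) = -575222709669024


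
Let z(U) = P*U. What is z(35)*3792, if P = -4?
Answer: -530880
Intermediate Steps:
z(U) = -4*U
z(35)*3792 = -4*35*3792 = -140*3792 = -530880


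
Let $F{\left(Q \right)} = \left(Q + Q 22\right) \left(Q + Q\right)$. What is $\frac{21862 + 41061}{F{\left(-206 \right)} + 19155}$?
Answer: $\frac{62923}{1971211} \approx 0.031921$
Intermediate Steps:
$F{\left(Q \right)} = 46 Q^{2}$ ($F{\left(Q \right)} = \left(Q + 22 Q\right) 2 Q = 23 Q 2 Q = 46 Q^{2}$)
$\frac{21862 + 41061}{F{\left(-206 \right)} + 19155} = \frac{21862 + 41061}{46 \left(-206\right)^{2} + 19155} = \frac{62923}{46 \cdot 42436 + 19155} = \frac{62923}{1952056 + 19155} = \frac{62923}{1971211}$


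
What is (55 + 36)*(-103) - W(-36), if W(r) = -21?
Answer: -9352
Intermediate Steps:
(55 + 36)*(-103) - W(-36) = (55 + 36)*(-103) - 1*(-21) = 91*(-103) + 21 = -9373 + 21 = -9352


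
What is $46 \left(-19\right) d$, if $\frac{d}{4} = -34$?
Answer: $118864$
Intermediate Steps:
$d = -136$ ($d = 4 \left(-34\right) = -136$)
$46 \left(-19\right) d = 46 \left(-19\right) \left(-136\right) = \left(-874\right) \left(-136\right) = 118864$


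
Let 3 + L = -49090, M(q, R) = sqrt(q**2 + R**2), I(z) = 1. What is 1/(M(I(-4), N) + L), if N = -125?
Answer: -49093/2410107023 - sqrt(15626)/2410107023 ≈ -2.0421e-5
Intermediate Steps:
M(q, R) = sqrt(R**2 + q**2)
L = -49093 (L = -3 - 49090 = -49093)
1/(M(I(-4), N) + L) = 1/(sqrt((-125)**2 + 1**2) - 49093) = 1/(sqrt(15625 + 1) - 49093) = 1/(sqrt(15626) - 49093) = 1/(-49093 + sqrt(15626))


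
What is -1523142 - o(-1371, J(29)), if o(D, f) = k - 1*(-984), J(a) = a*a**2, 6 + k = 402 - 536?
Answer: -1523986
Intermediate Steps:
k = -140 (k = -6 + (402 - 536) = -6 - 134 = -140)
J(a) = a**3
o(D, f) = 844 (o(D, f) = -140 - 1*(-984) = -140 + 984 = 844)
-1523142 - o(-1371, J(29)) = -1523142 - 1*844 = -1523142 - 844 = -1523986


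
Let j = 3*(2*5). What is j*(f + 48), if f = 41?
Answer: 2670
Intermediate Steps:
j = 30 (j = 3*10 = 30)
j*(f + 48) = 30*(41 + 48) = 30*89 = 2670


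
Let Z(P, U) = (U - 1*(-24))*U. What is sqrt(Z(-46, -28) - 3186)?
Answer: I*sqrt(3074) ≈ 55.444*I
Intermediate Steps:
Z(P, U) = U*(24 + U) (Z(P, U) = (U + 24)*U = (24 + U)*U = U*(24 + U))
sqrt(Z(-46, -28) - 3186) = sqrt(-28*(24 - 28) - 3186) = sqrt(-28*(-4) - 3186) = sqrt(112 - 3186) = sqrt(-3074) = I*sqrt(3074)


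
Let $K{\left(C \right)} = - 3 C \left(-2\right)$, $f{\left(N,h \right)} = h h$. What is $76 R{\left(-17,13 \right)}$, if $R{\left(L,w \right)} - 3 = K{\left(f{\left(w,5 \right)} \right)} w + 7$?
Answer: $148960$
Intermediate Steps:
$f{\left(N,h \right)} = h^{2}$
$K{\left(C \right)} = 6 C$
$R{\left(L,w \right)} = 10 + 150 w$ ($R{\left(L,w \right)} = 3 + \left(6 \cdot 5^{2} w + 7\right) = 3 + \left(6 \cdot 25 w + 7\right) = 3 + \left(150 w + 7\right) = 3 + \left(7 + 150 w\right) = 10 + 150 w$)
$76 R{\left(-17,13 \right)} = 76 \left(10 + 150 \cdot 13\right) = 76 \left(10 + 1950\right) = 76 \cdot 1960 = 148960$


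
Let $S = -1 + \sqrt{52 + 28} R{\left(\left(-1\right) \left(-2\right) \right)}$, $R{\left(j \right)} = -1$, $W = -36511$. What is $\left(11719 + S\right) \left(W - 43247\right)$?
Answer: $-934604244 + 319032 \sqrt{5} \approx -9.3389 \cdot 10^{8}$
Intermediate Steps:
$S = -1 - 4 \sqrt{5}$ ($S = -1 + \sqrt{52 + 28} \left(-1\right) = -1 + \sqrt{80} \left(-1\right) = -1 + 4 \sqrt{5} \left(-1\right) = -1 - 4 \sqrt{5} \approx -9.9443$)
$\left(11719 + S\right) \left(W - 43247\right) = \left(11719 - \left(1 + 4 \sqrt{5}\right)\right) \left(-36511 - 43247\right) = \left(11718 - 4 \sqrt{5}\right) \left(-79758\right) = -934604244 + 319032 \sqrt{5}$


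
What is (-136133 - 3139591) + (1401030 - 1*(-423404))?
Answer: -1451290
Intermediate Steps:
(-136133 - 3139591) + (1401030 - 1*(-423404)) = -3275724 + (1401030 + 423404) = -3275724 + 1824434 = -1451290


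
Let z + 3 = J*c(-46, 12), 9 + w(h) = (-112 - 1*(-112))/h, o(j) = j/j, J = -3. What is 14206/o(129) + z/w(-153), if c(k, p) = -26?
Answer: 42593/3 ≈ 14198.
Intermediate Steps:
o(j) = 1
w(h) = -9 (w(h) = -9 + (-112 - 1*(-112))/h = -9 + (-112 + 112)/h = -9 + 0/h = -9 + 0 = -9)
z = 75 (z = -3 - 3*(-26) = -3 + 78 = 75)
14206/o(129) + z/w(-153) = 14206/1 + 75/(-9) = 14206*1 + 75*(-⅑) = 14206 - 25/3 = 42593/3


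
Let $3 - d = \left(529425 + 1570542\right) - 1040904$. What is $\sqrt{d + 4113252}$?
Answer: $4 \sqrt{190887} \approx 1747.6$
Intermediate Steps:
$d = -1059060$ ($d = 3 - \left(\left(529425 + 1570542\right) - 1040904\right) = 3 - \left(2099967 - 1040904\right) = 3 - 1059063 = -1059060$)
$\sqrt{d + 4113252} = \sqrt{-1059060 + 4113252} = \sqrt{3054192} = 4 \sqrt{190887}$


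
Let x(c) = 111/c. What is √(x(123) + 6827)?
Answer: 2*√2869426/41 ≈ 82.631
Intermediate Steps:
√(x(123) + 6827) = √(111/123 + 6827) = √(111*(1/123) + 6827) = √(37/41 + 6827) = √(279944/41) = 2*√2869426/41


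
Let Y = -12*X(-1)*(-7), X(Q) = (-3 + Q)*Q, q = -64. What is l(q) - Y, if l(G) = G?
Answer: -400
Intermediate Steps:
X(Q) = Q*(-3 + Q)
Y = 336 (Y = -(-12)*(-3 - 1)*(-7) = -(-12)*(-4)*(-7) = -12*4*(-7) = -48*(-7) = 336)
l(q) - Y = -64 - 1*336 = -64 - 336 = -400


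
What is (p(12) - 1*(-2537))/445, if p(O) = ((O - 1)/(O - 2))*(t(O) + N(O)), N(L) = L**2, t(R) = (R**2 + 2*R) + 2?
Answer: 14412/2225 ≈ 6.4773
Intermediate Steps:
t(R) = 2 + R**2 + 2*R
p(O) = (-1 + O)*(2 + 2*O + 2*O**2)/(-2 + O) (p(O) = ((O - 1)/(O - 2))*((2 + O**2 + 2*O) + O**2) = ((-1 + O)/(-2 + O))*(2 + 2*O + 2*O**2) = (-1 + O)*(2 + 2*O + 2*O**2)/(-2 + O))
(p(12) - 1*(-2537))/445 = (2*(-1 + 12**3)/(-2 + 12) - 1*(-2537))/445 = (2*(-1 + 1728)/10 + 2537)*(1/445) = (2*(1/10)*1727 + 2537)*(1/445) = (1727/5 + 2537)*(1/445) = (14412/5)*(1/445) = 14412/2225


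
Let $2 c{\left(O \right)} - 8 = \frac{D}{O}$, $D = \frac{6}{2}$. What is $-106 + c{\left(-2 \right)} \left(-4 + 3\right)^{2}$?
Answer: $- \frac{411}{4} \approx -102.75$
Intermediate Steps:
$D = 3$ ($D = 6 \cdot \frac{1}{2} = 3$)
$c{\left(O \right)} = 4 + \frac{3}{2 O}$ ($c{\left(O \right)} = 4 + \frac{3 \frac{1}{O}}{2} = 4 + \frac{3}{2 O}$)
$-106 + c{\left(-2 \right)} \left(-4 + 3\right)^{2} = -106 + \left(4 + \frac{3}{2 \left(-2\right)}\right) \left(-4 + 3\right)^{2} = -106 + \left(4 + \frac{3}{2} \left(- \frac{1}{2}\right)\right) \left(-1\right)^{2} = -106 + \left(4 - \frac{3}{4}\right) 1 = -106 + \frac{13}{4} \cdot 1 = -106 + \frac{13}{4} = - \frac{411}{4}$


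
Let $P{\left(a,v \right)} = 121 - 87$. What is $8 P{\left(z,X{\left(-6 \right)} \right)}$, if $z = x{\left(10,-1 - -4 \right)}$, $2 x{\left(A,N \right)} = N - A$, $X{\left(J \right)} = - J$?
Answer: $272$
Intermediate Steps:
$x{\left(A,N \right)} = \frac{N}{2} - \frac{A}{2}$ ($x{\left(A,N \right)} = \frac{N - A}{2} = \frac{N}{2} - \frac{A}{2}$)
$z = - \frac{7}{2}$ ($z = \frac{-1 - -4}{2} - 5 = \frac{-1 + 4}{2} - 5 = \frac{1}{2} \cdot 3 - 5 = \frac{3}{2} - 5 = - \frac{7}{2} \approx -3.5$)
$P{\left(a,v \right)} = 34$
$8 P{\left(z,X{\left(-6 \right)} \right)} = 8 \cdot 34 = 272$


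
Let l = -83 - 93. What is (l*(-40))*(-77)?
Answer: -542080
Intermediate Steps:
l = -176
(l*(-40))*(-77) = -176*(-40)*(-77) = 7040*(-77) = -542080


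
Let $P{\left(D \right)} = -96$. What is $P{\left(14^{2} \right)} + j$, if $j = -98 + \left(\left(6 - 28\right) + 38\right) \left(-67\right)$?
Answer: $-1266$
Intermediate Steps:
$j = -1170$ ($j = -98 + \left(-22 + 38\right) \left(-67\right) = -98 + 16 \left(-67\right) = -98 - 1072 = -1170$)
$P{\left(14^{2} \right)} + j = -96 - 1170 = -1266$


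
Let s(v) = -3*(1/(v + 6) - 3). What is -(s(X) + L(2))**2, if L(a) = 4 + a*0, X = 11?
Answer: -47524/289 ≈ -164.44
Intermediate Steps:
s(v) = 9 - 3/(6 + v) (s(v) = -3*(1/(6 + v) - 3) = -3*(-3 + 1/(6 + v)) = 9 - 3/(6 + v))
L(a) = 4 (L(a) = 4 + 0 = 4)
-(s(X) + L(2))**2 = -(3*(17 + 3*11)/(6 + 11) + 4)**2 = -(3*(17 + 33)/17 + 4)**2 = -(3*(1/17)*50 + 4)**2 = -(150/17 + 4)**2 = -(218/17)**2 = -1*47524/289 = -47524/289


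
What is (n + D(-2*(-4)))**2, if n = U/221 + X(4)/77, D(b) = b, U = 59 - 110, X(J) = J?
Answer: 61293241/1002001 ≈ 61.171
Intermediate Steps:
U = -51
n = -179/1001 (n = -51/221 + 4/77 = -51*1/221 + 4*(1/77) = -3/13 + 4/77 = -179/1001 ≈ -0.17882)
(n + D(-2*(-4)))**2 = (-179/1001 - 2*(-4))**2 = (-179/1001 + 8)**2 = (7829/1001)**2 = 61293241/1002001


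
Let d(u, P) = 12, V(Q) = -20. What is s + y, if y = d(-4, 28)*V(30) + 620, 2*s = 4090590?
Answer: 2045675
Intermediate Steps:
s = 2045295 (s = (½)*4090590 = 2045295)
y = 380 (y = 12*(-20) + 620 = -240 + 620 = 380)
s + y = 2045295 + 380 = 2045675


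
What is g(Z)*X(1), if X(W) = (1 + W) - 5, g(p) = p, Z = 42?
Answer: -126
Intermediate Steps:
X(W) = -4 + W
g(Z)*X(1) = 42*(-4 + 1) = 42*(-3) = -126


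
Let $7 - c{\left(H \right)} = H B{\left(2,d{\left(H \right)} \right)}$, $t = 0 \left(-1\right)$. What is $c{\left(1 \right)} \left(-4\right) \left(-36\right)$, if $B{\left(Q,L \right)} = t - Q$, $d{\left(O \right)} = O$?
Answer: $1296$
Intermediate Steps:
$t = 0$
$B{\left(Q,L \right)} = - Q$ ($B{\left(Q,L \right)} = 0 - Q = - Q$)
$c{\left(H \right)} = 7 + 2 H$ ($c{\left(H \right)} = 7 - H \left(\left(-1\right) 2\right) = 7 - H \left(-2\right) = 7 - - 2 H = 7 + 2 H$)
$c{\left(1 \right)} \left(-4\right) \left(-36\right) = \left(7 + 2 \cdot 1\right) \left(-4\right) \left(-36\right) = \left(7 + 2\right) \left(-4\right) \left(-36\right) = 9 \left(-4\right) \left(-36\right) = \left(-36\right) \left(-36\right) = 1296$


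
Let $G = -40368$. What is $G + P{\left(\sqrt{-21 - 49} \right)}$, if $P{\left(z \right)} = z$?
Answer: $-40368 + i \sqrt{70} \approx -40368.0 + 8.3666 i$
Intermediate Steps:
$G + P{\left(\sqrt{-21 - 49} \right)} = -40368 + \sqrt{-21 - 49} = -40368 + \sqrt{-70} = -40368 + i \sqrt{70}$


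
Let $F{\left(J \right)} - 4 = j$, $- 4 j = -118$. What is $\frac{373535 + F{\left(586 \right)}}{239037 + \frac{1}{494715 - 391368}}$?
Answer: $\frac{77214367539}{49407513680} \approx 1.5628$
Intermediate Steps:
$j = \frac{59}{2}$ ($j = \left(- \frac{1}{4}\right) \left(-118\right) = \frac{59}{2} \approx 29.5$)
$F{\left(J \right)} = \frac{67}{2}$ ($F{\left(J \right)} = 4 + \frac{59}{2} = \frac{67}{2}$)
$\frac{373535 + F{\left(586 \right)}}{239037 + \frac{1}{494715 - 391368}} = \frac{373535 + \frac{67}{2}}{239037 + \frac{1}{494715 - 391368}} = \frac{747137}{2 \left(239037 + \frac{1}{103347}\right)} = \frac{747137}{2 \cdot \frac{24703756840}{103347}} = \frac{747137}{2} \cdot \frac{103347}{24703756840} = \frac{77214367539}{49407513680}$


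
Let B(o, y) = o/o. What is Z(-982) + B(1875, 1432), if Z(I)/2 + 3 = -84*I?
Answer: 164971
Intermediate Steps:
B(o, y) = 1
Z(I) = -6 - 168*I (Z(I) = -6 + 2*(-84*I) = -6 - 168*I)
Z(-982) + B(1875, 1432) = (-6 - 168*(-982)) + 1 = (-6 + 164976) + 1 = 164970 + 1 = 164971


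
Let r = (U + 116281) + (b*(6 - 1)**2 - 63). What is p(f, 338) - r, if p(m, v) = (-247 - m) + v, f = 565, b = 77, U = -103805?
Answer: -14812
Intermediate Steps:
p(m, v) = -247 + v - m
r = 14338 (r = (-103805 + 116281) + (77*(6 - 1)**2 - 63) = 12476 + (77*5**2 - 63) = 12476 + (77*25 - 63) = 12476 + (1925 - 63) = 12476 + 1862 = 14338)
p(f, 338) - r = (-247 + 338 - 1*565) - 1*14338 = (-247 + 338 - 565) - 14338 = -474 - 14338 = -14812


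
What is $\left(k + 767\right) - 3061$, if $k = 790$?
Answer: $-1504$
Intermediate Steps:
$\left(k + 767\right) - 3061 = \left(790 + 767\right) - 3061 = 1557 - 3061 = -1504$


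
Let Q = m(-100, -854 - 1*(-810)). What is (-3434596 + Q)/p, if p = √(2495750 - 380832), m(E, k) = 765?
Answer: -3433831*√2114918/2114918 ≈ -2361.2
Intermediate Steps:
Q = 765
p = √2114918 ≈ 1454.3
(-3434596 + Q)/p = (-3434596 + 765)/(√2114918) = -3433831*√2114918/2114918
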